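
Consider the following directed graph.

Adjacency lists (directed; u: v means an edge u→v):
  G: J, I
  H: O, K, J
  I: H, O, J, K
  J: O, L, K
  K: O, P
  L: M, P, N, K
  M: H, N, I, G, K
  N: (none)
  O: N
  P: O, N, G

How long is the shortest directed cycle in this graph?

4

For each vertex v, BFS finds the shortest path from v back to v.
The shortest such closed walk is L → M → G → J → L, length 4.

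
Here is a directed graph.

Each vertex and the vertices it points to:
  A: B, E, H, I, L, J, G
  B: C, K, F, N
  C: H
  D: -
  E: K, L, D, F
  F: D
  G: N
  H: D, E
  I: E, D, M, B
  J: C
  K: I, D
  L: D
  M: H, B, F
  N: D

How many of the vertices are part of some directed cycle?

A vertex is on a directed cycle iff it belongs to a strongly connected component of size ≥ 2 (or has a self-loop).
The vertices on cycles are {B, C, E, H, I, K, M} — 7 in total.

7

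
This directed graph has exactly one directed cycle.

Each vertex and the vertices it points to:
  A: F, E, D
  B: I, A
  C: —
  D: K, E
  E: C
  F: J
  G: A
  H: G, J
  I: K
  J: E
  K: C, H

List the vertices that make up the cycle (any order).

DFS with gray/black marking from A:
A gray
  F gray
    J gray
      E gray
        C gray
        C black
      E black
    J black
  F black
  A→E: E black — skip
  D gray
    K gray
      K→C: C black — skip
      H gray
        G gray
          G→A: A is gray → back edge
Back edge closes the cycle A → D → K → H → G → A; its vertices are {A, D, G, H, K}.

A, D, G, H, K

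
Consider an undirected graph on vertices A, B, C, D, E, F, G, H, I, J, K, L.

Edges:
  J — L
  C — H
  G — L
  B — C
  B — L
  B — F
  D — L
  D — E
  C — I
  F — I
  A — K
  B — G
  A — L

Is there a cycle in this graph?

DFS, tracking each vertex's parent; an edge to a visited non-parent vertex closes a cycle.
Start from L:
visit L (parent –)
  visit D (parent L)
    visit E (parent D)
      E–D: parent, skip
    D–L: parent, skip
  visit B (parent L)
    visit G (parent B)
      G–B: parent, skip
      G–L: L visited and ≠ parent → cycle
Cycle: L – B – G – L.

Yes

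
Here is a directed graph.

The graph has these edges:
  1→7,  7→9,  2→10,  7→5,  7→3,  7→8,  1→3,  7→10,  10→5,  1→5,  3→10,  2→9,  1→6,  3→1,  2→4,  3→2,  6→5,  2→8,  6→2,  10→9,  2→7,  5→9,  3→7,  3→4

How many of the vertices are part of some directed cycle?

5

A vertex is on a directed cycle iff it belongs to a strongly connected component of size ≥ 2 (or has a self-loop).
The vertices on cycles are {1, 2, 3, 6, 7} — 5 in total.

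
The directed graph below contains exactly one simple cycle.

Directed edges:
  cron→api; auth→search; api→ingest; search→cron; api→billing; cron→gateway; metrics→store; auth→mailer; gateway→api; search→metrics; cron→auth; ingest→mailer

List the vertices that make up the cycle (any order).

auth, cron, search

DFS with gray/black marking from search:
search gray
  metrics gray
    store gray
    store black
  metrics black
  cron gray
    gateway gray
      api gray
        ingest gray
          mailer gray
          mailer black
        ingest black
        billing gray
        billing black
      api black
    gateway black
    cron→api: api black — skip
    auth gray
      auth→mailer: mailer black — skip
      auth→search: search is gray → back edge
Back edge closes the cycle search → cron → auth → search; its vertices are {auth, cron, search}.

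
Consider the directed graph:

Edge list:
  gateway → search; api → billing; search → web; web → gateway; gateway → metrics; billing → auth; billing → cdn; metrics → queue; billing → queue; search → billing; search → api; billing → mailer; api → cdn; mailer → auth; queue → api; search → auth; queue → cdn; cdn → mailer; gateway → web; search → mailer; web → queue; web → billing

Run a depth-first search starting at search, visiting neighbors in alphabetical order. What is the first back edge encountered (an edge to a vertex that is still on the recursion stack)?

DFS from search (visiting neighbors in alphabetical order); mark gray on enter, black on exit:
search gray
  api gray
    billing gray
      auth gray
      auth black
      cdn gray
        mailer gray
          mailer→auth: auth black — skip
        mailer black
      cdn black
      billing→mailer: mailer black — skip
      queue gray
        queue→api: api is gray → back edge
First back edge: queue → api.

queue→api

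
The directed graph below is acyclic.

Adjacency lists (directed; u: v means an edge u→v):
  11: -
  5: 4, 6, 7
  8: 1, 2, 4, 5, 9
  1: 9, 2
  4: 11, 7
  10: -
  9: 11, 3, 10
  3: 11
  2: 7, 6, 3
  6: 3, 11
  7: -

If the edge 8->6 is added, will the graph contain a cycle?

No

Adding 8→6 creates a cycle iff 6 can already reach 8.
Explore from 6: no path reaches 8. The graph stays acyclic.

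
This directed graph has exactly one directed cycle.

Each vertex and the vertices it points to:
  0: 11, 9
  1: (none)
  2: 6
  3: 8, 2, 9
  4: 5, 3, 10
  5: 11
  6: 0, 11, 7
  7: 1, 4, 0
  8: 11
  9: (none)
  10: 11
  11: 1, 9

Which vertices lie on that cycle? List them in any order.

2, 3, 4, 6, 7

DFS with gray/black marking from 4:
4 gray
  5 gray
    11 gray
      1 gray
      1 black
      9 gray
      9 black
    11 black
  5 black
  3 gray
    8 gray
      8→11: 11 black — skip
    8 black
    2 gray
      6 gray
        0 gray
          0→11: 11 black — skip
          0→9: 9 black — skip
        0 black
        6→11: 11 black — skip
        7 gray
          7→1: 1 black — skip
          7→4: 4 is gray → back edge
Back edge closes the cycle 4 → 3 → 2 → 6 → 7 → 4; its vertices are {2, 3, 4, 6, 7}.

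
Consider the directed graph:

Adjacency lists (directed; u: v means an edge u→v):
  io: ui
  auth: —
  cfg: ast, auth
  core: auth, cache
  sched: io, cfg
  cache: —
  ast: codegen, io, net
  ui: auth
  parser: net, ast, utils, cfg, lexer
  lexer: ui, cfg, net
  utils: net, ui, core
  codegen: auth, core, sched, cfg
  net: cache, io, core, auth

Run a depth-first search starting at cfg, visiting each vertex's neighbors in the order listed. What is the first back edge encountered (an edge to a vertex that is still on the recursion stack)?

sched→cfg

DFS from cfg (visiting each vertex's neighbors in the order listed); mark gray on enter, black on exit:
cfg gray
  ast gray
    codegen gray
      auth gray
      auth black
      core gray
        core→auth: auth black — skip
        cache gray
        cache black
      core black
      sched gray
        io gray
          ui gray
            ui→auth: auth black — skip
          ui black
        io black
        sched→cfg: cfg is gray → back edge
First back edge: sched → cfg.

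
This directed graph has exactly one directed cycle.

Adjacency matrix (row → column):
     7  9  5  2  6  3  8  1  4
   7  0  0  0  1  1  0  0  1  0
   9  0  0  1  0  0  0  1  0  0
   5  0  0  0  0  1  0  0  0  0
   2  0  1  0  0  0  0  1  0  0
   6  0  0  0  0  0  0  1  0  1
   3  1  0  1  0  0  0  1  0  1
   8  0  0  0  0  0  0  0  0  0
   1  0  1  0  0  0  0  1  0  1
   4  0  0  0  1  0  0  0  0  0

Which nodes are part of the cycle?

2, 4, 5, 6, 9

DFS with gray/black marking from 5:
5 gray
  6 gray
    8 gray
    8 black
    4 gray
      2 gray
        9 gray
          9→8: 8 black — skip
          9→5: 5 is gray → back edge
Back edge closes the cycle 5 → 6 → 4 → 2 → 9 → 5; its vertices are {2, 4, 5, 6, 9}.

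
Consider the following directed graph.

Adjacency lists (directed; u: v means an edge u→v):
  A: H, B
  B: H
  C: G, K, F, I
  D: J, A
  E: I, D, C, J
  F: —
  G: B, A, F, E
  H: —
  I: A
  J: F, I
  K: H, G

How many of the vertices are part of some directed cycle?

4

A vertex is on a directed cycle iff it belongs to a strongly connected component of size ≥ 2 (or has a self-loop).
The vertices on cycles are {C, E, G, K} — 4 in total.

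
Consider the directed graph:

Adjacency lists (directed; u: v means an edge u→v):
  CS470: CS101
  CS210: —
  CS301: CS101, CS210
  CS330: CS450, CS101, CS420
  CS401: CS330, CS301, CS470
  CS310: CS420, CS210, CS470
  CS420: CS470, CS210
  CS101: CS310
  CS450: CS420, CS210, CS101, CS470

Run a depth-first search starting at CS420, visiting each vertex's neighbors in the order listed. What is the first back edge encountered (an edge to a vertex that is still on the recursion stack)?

CS310→CS420

DFS from CS420 (visiting each vertex's neighbors in the order listed); mark gray on enter, black on exit:
CS420 gray
  CS470 gray
    CS101 gray
      CS310 gray
        CS310→CS420: CS420 is gray → back edge
First back edge: CS310 → CS420.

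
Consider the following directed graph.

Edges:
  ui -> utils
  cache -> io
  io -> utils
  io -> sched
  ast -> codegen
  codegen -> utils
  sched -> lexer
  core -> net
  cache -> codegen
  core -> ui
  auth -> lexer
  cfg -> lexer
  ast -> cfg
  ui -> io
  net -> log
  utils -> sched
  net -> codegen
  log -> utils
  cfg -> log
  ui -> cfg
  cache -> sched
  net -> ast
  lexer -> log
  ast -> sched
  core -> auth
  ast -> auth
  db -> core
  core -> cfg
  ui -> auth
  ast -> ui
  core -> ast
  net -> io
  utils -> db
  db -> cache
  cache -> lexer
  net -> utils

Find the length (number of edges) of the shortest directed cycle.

For each vertex v, BFS finds the shortest path from v back to v.
The shortest such closed walk is db → core → ui → utils → db, length 4.

4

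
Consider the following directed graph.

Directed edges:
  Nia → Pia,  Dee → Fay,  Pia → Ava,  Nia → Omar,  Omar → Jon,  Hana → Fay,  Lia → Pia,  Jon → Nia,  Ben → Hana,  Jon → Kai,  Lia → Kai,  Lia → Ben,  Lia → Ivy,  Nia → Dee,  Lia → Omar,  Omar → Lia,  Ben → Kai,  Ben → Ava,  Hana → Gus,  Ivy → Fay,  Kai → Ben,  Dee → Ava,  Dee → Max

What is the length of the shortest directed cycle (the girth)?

2

For each vertex v, BFS finds the shortest path from v back to v.
The shortest such closed walk is Omar → Lia → Omar, length 2.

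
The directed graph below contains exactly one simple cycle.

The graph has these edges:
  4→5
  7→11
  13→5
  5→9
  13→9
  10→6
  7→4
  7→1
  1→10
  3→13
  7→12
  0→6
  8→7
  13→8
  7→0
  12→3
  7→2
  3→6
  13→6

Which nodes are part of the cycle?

3, 7, 8, 12, 13

DFS with gray/black marking from 7:
7 gray
  12 gray
    3 gray
      13 gray
        8 gray
          8→7: 7 is gray → back edge
Back edge closes the cycle 7 → 12 → 3 → 13 → 8 → 7; its vertices are {3, 7, 8, 12, 13}.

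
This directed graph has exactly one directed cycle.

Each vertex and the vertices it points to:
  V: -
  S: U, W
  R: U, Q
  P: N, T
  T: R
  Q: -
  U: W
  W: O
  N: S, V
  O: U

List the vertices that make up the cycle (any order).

O, U, W

DFS with gray/black marking from W:
W gray
  O gray
    U gray
      U→W: W is gray → back edge
Back edge closes the cycle W → O → U → W; its vertices are {O, U, W}.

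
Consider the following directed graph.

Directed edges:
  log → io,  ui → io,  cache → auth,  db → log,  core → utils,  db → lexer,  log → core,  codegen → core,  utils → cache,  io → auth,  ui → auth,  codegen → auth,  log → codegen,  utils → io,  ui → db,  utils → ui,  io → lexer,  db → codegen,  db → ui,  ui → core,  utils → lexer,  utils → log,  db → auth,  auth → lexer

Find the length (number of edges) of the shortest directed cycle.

2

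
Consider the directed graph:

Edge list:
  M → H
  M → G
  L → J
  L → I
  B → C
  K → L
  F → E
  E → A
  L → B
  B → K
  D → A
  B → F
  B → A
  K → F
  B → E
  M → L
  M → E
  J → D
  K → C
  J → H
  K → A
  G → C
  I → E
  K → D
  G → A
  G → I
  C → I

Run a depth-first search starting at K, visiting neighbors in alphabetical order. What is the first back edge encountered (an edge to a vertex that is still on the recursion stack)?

DFS from K (visiting neighbors in alphabetical order); mark gray on enter, black on exit:
K gray
  A gray
  A black
  C gray
    I gray
      E gray
        E→A: A black — skip
      E black
    I black
  C black
  D gray
    D→A: A black — skip
  D black
  F gray
    F→E: E black — skip
  F black
  L gray
    B gray
      B→A: A black — skip
      B→C: C black — skip
      B→E: E black — skip
      B→F: F black — skip
      B→K: K is gray → back edge
First back edge: B → K.

B→K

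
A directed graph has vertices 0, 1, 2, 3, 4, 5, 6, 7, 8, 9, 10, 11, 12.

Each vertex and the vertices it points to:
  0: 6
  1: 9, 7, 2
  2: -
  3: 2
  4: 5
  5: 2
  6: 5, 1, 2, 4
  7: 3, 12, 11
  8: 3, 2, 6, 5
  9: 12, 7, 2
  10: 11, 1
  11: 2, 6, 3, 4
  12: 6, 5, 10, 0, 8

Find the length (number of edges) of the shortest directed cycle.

For each vertex v, BFS finds the shortest path from v back to v.
The shortest such closed walk is 7 → 11 → 6 → 1 → 7, length 4.

4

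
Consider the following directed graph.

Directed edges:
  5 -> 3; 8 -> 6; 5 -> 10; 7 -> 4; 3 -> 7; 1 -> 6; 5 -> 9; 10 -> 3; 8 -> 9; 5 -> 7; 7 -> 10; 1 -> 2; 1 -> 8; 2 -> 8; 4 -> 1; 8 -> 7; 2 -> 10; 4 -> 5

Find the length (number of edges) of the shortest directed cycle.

3

For each vertex v, BFS finds the shortest path from v back to v.
The shortest such closed walk is 7 → 10 → 3 → 7, length 3.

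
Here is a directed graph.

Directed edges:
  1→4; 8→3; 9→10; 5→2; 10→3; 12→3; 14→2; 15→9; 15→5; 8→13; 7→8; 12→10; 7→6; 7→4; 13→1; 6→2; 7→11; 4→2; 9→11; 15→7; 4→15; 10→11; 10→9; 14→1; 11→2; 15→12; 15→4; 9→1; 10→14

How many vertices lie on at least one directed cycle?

10

A vertex is on a directed cycle iff it belongs to a strongly connected component of size ≥ 2 (or has a self-loop).
The vertices on cycles are {1, 4, 7, 8, 9, 10, 12, 13, 14, 15} — 10 in total.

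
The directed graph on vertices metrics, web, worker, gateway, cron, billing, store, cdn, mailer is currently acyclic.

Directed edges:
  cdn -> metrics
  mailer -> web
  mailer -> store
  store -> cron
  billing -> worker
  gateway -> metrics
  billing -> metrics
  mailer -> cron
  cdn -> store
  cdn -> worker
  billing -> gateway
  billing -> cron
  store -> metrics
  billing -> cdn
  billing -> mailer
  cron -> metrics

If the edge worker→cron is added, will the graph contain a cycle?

Adding worker→cron creates a cycle iff cron can already reach worker.
Explore from cron: no path reaches worker. The graph stays acyclic.

No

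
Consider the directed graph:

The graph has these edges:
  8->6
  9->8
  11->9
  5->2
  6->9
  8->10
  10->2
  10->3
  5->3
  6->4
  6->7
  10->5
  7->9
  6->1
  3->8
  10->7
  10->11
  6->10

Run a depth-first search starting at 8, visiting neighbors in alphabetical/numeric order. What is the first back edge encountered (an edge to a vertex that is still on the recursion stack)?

9->8

DFS from 8 (visiting neighbors in alphabetical/numeric order); mark gray on enter, black on exit:
8 gray
  6 gray
    1 gray
    1 black
    4 gray
    4 black
    7 gray
      9 gray
        9→8: 8 is gray → back edge
First back edge: 9 → 8.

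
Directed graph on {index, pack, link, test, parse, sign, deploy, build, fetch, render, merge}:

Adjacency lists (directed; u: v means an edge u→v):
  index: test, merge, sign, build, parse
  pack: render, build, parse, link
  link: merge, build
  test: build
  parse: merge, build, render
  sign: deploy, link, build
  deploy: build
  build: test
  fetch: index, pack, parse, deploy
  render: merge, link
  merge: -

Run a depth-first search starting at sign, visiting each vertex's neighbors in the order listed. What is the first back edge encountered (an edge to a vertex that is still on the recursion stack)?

DFS from sign (visiting each vertex's neighbors in the order listed); mark gray on enter, black on exit:
sign gray
  deploy gray
    build gray
      test gray
        test→build: build is gray → back edge
First back edge: test → build.

test->build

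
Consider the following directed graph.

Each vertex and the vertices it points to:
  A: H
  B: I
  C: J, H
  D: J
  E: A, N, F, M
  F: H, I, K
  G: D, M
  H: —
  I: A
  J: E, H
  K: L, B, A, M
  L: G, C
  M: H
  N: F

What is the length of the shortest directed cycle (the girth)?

For each vertex v, BFS finds the shortest path from v back to v.
The shortest such closed walk is K → L → C → J → E → F → K, length 6.

6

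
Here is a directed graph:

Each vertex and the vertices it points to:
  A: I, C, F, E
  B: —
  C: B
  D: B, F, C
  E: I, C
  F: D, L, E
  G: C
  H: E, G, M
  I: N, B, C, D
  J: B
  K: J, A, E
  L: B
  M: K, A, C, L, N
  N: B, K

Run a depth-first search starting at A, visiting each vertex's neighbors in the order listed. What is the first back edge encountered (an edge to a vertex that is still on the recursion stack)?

DFS from A (visiting each vertex's neighbors in the order listed); mark gray on enter, black on exit:
A gray
  I gray
    N gray
      B gray
      B black
      K gray
        J gray
          J→B: B black — skip
        J black
        K→A: A is gray → back edge
First back edge: K → A.

K->A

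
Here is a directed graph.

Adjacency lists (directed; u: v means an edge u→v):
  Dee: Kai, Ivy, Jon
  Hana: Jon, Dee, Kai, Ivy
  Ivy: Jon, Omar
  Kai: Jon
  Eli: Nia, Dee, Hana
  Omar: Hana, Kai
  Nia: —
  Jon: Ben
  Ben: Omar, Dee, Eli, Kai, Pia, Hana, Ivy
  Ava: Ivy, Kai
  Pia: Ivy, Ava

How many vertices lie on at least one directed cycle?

A vertex is on a directed cycle iff it belongs to a strongly connected component of size ≥ 2 (or has a self-loop).
The vertices on cycles are {Ava, Ben, Dee, Eli, Ivy, Jon, Kai, Pia, Hana, Omar} — 10 in total.

10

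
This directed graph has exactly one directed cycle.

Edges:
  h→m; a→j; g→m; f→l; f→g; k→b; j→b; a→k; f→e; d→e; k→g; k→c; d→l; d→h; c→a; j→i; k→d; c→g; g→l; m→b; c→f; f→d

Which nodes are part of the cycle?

DFS with gray/black marking from c:
c gray
  g gray
    l gray
    l black
    m gray
      b gray
      b black
    m black
  g black
  a gray
    k gray
      k→b: b black — skip
      k→c: c is gray → back edge
Back edge closes the cycle c → a → k → c; its vertices are {a, c, k}.

a, c, k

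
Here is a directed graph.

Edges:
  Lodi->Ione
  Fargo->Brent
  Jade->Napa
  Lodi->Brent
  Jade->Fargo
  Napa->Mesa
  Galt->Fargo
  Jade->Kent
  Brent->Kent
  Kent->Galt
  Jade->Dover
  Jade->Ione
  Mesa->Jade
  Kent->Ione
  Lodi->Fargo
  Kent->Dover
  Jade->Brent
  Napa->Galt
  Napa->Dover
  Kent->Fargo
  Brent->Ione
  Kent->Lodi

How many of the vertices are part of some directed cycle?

8

A vertex is on a directed cycle iff it belongs to a strongly connected component of size ≥ 2 (or has a self-loop).
The vertices on cycles are {Galt, Jade, Kent, Lodi, Mesa, Napa, Brent, Fargo} — 8 in total.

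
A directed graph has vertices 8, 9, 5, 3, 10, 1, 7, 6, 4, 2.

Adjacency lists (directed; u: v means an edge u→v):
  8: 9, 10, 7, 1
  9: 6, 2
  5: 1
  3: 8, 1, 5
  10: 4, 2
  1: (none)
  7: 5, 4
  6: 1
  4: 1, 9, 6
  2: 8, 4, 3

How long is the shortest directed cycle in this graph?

3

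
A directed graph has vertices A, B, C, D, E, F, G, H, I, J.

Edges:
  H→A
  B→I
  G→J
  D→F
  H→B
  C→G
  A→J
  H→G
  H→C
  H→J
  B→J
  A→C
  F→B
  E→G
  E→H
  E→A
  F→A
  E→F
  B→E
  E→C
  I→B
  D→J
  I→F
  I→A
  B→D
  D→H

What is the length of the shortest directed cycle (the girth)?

For each vertex v, BFS finds the shortest path from v back to v.
The shortest such closed walk is B → I → B, length 2.

2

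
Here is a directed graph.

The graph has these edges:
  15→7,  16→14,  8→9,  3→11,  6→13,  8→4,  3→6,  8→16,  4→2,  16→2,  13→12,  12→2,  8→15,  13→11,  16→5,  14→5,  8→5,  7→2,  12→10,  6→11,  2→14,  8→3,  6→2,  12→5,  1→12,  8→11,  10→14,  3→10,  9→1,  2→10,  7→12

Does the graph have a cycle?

No

DFS with white/gray/black marking, starting from 14:
14 gray
  5 gray
  5 black
14 black
1 gray
  12 gray
    12→5: 5 black — skip
    10 gray
      10→14: 14 black — skip
    10 black
    2 gray
      2→14: 14 black — skip
      2→10: 10 black — skip
    2 black
  12 black
1 black
3 gray
  6 gray
    6→2: 2 black — skip
    11 gray
    11 black
    13 gray
      13→12: 12 black — skip
      13→11: 11 black — skip
    13 black
  6 black
  3→10: 10 black — skip
  3→11: 11 black — skip
3 black
4 gray
  4→2: 2 black — skip
4 black
7 gray
  7→12: 12 black — skip
  7→2: 2 black — skip
7 black
8 gray
  8→3: 3 black — skip
  8→11: 11 black — skip
  8→5: 5 black — skip
  16 gray
    16→2: 2 black — skip
    16→5: 5 black — skip
    16→14: 14 black — skip
  16 black
  15 gray
    15→7: 7 black — skip
  15 black
  8→4: 4 black — skip
  9 gray
    9→1: 1 black — skip
  9 black
8 black
Every edge goes to a white or black vertex — no back edge, so the graph is acyclic.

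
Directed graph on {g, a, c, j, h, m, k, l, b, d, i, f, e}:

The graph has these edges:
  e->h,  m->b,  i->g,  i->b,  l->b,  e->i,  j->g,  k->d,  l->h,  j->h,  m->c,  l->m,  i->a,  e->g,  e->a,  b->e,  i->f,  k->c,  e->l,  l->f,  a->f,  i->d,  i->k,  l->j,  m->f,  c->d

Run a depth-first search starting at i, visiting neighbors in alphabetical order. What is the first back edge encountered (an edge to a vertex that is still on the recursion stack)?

e→i

DFS from i (visiting neighbors in alphabetical order); mark gray on enter, black on exit:
i gray
  a gray
    f gray
    f black
  a black
  b gray
    e gray
      e→a: a black — skip
      g gray
      g black
      h gray
      h black
      e→i: i is gray → back edge
First back edge: e → i.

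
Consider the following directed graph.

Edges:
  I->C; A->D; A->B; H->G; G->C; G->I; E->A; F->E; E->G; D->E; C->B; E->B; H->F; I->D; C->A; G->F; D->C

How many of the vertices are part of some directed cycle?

A vertex is on a directed cycle iff it belongs to a strongly connected component of size ≥ 2 (or has a self-loop).
The vertices on cycles are {A, C, D, E, F, G, I} — 7 in total.

7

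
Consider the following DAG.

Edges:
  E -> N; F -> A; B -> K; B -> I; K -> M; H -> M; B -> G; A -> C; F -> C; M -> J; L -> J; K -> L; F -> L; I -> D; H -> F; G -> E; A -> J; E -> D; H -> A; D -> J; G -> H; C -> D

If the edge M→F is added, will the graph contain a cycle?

Adding M→F creates a cycle iff F can already reach M.
Explore from F: no path reaches M. The graph stays acyclic.

No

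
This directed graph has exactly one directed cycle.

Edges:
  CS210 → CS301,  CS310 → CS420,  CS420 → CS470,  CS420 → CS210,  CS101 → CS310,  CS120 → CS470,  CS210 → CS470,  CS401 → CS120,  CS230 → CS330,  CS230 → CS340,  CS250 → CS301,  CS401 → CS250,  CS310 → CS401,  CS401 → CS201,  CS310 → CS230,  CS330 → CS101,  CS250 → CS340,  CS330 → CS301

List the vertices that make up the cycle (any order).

CS101, CS230, CS310, CS330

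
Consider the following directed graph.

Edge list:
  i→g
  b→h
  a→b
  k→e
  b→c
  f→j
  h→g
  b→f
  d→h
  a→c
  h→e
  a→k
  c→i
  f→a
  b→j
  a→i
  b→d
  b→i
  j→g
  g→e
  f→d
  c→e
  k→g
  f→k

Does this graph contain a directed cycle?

DFS with white/gray/black marking, starting from b:
b gray
  h gray
    g gray
      e gray
      e black
    g black
    h→e: e black — skip
  h black
  f gray
    a gray
      a→b: b is gray → back edge
Back edge found, so a cycle exists: b → f → a → b.

Yes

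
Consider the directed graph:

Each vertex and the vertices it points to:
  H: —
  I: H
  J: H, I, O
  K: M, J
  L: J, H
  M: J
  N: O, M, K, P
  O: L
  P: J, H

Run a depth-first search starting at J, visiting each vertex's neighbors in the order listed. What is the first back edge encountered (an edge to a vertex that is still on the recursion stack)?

L->J

DFS from J (visiting each vertex's neighbors in the order listed); mark gray on enter, black on exit:
J gray
  H gray
  H black
  I gray
    I→H: H black — skip
  I black
  O gray
    L gray
      L→J: J is gray → back edge
First back edge: L → J.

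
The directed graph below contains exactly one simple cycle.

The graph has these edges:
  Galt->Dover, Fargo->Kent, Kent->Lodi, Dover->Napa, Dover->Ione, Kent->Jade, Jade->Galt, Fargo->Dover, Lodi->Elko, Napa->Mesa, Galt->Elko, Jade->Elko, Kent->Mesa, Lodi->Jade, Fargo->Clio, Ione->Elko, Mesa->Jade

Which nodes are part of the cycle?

DFS with gray/black marking from Dover:
Dover gray
  Napa gray
    Mesa gray
      Jade gray
        Galt gray
          Elko gray
          Elko black
          Galt→Dover: Dover is gray → back edge
Back edge closes the cycle Dover → Napa → Mesa → Jade → Galt → Dover; its vertices are {Galt, Jade, Mesa, Napa, Dover}.

Galt, Jade, Mesa, Napa, Dover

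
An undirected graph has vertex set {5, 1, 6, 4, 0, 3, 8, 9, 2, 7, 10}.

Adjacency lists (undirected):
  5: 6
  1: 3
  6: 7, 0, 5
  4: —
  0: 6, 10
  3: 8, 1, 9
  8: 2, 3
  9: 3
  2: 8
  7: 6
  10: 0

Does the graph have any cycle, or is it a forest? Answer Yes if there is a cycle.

DFS, tracking each vertex's parent; an edge to a visited non-parent vertex closes a cycle.
Start from 6:
visit 6 (parent –)
  visit 7 (parent 6)
    7–6: parent, skip
  visit 0 (parent 6)
    0–6: parent, skip
    visit 10 (parent 0)
      10–0: parent, skip
  visit 5 (parent 6)
    5–6: parent, skip
visit 1 (parent –)
  visit 3 (parent 1)
    visit 8 (parent 3)
      visit 2 (parent 8)
        2–8: parent, skip
      8–3: parent, skip
    3–1: parent, skip
    visit 9 (parent 3)
      9–3: parent, skip
visit 4 (parent –)
No non-parent visited neighbor found — the graph is a forest.

No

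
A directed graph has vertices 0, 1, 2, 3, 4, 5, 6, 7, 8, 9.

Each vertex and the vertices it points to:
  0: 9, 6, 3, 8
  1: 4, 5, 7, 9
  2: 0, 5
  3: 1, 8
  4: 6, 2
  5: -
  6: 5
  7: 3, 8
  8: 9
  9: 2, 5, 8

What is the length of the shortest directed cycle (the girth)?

2

For each vertex v, BFS finds the shortest path from v back to v.
The shortest such closed walk is 8 → 9 → 8, length 2.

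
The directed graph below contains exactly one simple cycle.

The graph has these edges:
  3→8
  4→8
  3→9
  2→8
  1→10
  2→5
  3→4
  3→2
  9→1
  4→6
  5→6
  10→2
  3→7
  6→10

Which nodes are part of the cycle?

DFS with gray/black marking from 2:
2 gray
  8 gray
  8 black
  5 gray
    6 gray
      10 gray
        10→2: 2 is gray → back edge
Back edge closes the cycle 2 → 5 → 6 → 10 → 2; its vertices are {2, 5, 6, 10}.

2, 5, 6, 10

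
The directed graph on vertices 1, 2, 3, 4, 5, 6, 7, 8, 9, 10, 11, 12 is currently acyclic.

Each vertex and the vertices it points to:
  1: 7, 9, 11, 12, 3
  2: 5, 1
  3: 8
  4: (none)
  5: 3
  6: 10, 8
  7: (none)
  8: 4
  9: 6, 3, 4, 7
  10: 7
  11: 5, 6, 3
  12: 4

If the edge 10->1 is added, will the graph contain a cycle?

Yes

Adding 10→1 creates a cycle iff 1 can already reach 10.
Path from 1: 1 → 9 → 6 → 10.
So 1 → … → 10 → 1 is a cycle.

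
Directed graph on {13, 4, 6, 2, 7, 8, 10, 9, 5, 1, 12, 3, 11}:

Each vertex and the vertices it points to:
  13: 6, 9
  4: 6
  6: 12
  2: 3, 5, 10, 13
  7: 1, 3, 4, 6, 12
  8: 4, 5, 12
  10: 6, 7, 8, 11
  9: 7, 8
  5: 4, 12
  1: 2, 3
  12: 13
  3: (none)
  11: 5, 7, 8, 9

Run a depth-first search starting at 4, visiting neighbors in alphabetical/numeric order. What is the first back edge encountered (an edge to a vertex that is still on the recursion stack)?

13→6

DFS from 4 (visiting neighbors in alphabetical/numeric order); mark gray on enter, black on exit:
4 gray
  6 gray
    12 gray
      13 gray
        13→6: 6 is gray → back edge
First back edge: 13 → 6.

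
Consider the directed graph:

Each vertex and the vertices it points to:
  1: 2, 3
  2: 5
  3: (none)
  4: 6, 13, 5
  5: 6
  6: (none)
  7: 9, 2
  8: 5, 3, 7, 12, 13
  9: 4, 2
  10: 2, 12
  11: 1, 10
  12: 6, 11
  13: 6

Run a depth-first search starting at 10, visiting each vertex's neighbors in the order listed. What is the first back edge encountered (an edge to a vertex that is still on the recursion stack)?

11→10

DFS from 10 (visiting each vertex's neighbors in the order listed); mark gray on enter, black on exit:
10 gray
  2 gray
    5 gray
      6 gray
      6 black
    5 black
  2 black
  12 gray
    12→6: 6 black — skip
    11 gray
      1 gray
        1→2: 2 black — skip
        3 gray
        3 black
      1 black
      11→10: 10 is gray → back edge
First back edge: 11 → 10.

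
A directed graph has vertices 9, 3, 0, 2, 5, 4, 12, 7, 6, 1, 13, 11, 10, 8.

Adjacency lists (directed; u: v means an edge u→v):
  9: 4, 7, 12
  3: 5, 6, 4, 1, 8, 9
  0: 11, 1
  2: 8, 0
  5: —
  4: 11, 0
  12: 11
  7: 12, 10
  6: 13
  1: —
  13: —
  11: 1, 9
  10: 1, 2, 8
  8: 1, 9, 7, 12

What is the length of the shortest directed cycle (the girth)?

3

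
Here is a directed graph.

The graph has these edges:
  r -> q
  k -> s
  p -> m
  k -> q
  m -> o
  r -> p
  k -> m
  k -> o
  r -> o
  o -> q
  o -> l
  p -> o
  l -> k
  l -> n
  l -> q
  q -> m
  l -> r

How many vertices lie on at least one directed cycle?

7

A vertex is on a directed cycle iff it belongs to a strongly connected component of size ≥ 2 (or has a self-loop).
The vertices on cycles are {k, l, m, o, p, q, r} — 7 in total.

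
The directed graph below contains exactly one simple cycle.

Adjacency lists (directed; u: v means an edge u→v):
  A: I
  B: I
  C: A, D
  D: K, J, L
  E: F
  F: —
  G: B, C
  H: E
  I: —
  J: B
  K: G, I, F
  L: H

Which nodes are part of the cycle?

C, D, G, K

DFS with gray/black marking from C:
C gray
  A gray
    I gray
    I black
  A black
  D gray
    K gray
      G gray
        B gray
          B→I: I black — skip
        B black
        G→C: C is gray → back edge
Back edge closes the cycle C → D → K → G → C; its vertices are {C, D, G, K}.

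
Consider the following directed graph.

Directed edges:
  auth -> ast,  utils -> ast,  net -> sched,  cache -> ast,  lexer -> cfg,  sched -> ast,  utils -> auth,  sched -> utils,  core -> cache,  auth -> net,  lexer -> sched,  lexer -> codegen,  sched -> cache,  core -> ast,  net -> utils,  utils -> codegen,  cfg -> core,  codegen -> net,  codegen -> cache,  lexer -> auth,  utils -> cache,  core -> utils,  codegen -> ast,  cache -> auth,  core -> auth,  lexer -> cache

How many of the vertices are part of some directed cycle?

6

A vertex is on a directed cycle iff it belongs to a strongly connected component of size ≥ 2 (or has a self-loop).
The vertices on cycles are {net, auth, cache, sched, utils, codegen} — 6 in total.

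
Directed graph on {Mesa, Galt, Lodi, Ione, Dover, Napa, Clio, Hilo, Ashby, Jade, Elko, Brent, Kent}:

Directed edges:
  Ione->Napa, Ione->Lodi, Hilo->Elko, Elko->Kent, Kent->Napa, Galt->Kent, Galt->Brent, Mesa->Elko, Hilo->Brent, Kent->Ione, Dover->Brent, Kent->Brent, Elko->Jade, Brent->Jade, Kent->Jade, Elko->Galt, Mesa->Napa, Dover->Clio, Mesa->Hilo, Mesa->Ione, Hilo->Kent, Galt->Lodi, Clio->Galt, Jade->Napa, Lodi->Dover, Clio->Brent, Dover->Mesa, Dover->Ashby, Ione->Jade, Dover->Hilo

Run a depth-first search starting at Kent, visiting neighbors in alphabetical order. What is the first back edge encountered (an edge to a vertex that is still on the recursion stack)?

Galt->Kent

DFS from Kent (visiting neighbors in alphabetical order); mark gray on enter, black on exit:
Kent gray
  Brent gray
    Jade gray
      Napa gray
      Napa black
    Jade black
  Brent black
  Ione gray
    Ione→Jade: Jade black — skip
    Lodi gray
      Dover gray
        Ashby gray
        Ashby black
        Dover→Brent: Brent black — skip
        Clio gray
          Clio→Brent: Brent black — skip
          Galt gray
            Galt→Brent: Brent black — skip
            Galt→Kent: Kent is gray → back edge
First back edge: Galt → Kent.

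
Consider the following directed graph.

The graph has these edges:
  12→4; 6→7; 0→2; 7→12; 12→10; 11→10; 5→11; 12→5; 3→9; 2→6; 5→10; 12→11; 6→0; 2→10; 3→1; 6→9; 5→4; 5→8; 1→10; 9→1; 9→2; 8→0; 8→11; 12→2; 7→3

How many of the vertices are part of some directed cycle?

A vertex is on a directed cycle iff it belongs to a strongly connected component of size ≥ 2 (or has a self-loop).
The vertices on cycles are {0, 2, 3, 5, 6, 7, 8, 9, 12} — 9 in total.

9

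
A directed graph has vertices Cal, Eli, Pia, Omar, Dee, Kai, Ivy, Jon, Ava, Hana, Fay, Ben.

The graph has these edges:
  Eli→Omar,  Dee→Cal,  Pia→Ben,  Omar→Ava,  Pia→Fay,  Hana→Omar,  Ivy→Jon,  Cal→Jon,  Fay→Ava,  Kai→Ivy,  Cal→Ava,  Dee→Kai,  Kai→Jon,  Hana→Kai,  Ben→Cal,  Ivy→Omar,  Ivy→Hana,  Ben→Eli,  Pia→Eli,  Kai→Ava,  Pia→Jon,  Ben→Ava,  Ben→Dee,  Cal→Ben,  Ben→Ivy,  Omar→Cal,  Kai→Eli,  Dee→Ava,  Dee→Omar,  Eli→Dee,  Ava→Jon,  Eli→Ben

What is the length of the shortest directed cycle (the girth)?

2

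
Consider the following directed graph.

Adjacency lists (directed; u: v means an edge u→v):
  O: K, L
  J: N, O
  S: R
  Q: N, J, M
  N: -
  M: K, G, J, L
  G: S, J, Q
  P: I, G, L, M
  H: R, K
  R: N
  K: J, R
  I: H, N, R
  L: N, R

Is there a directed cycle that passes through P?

P lies on a cycle iff there is a path from P back to itself.
Exploring from P, it never reaches itself; equivalently, its strongly connected component is a singleton.

No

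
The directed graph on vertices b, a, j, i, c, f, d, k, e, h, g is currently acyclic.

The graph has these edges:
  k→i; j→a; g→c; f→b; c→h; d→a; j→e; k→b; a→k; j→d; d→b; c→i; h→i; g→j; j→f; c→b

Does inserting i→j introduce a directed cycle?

Yes

Adding i→j creates a cycle iff j can already reach i.
Path from j: j → a → k → i.
So j → … → i → j is a cycle.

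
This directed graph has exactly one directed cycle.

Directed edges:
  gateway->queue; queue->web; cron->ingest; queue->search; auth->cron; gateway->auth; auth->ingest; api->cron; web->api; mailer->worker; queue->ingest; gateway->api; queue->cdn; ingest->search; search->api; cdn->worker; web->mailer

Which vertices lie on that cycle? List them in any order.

api, cron, ingest, search

DFS with gray/black marking from api:
api gray
  cron gray
    ingest gray
      search gray
        search→api: api is gray → back edge
Back edge closes the cycle api → cron → ingest → search → api; its vertices are {api, cron, ingest, search}.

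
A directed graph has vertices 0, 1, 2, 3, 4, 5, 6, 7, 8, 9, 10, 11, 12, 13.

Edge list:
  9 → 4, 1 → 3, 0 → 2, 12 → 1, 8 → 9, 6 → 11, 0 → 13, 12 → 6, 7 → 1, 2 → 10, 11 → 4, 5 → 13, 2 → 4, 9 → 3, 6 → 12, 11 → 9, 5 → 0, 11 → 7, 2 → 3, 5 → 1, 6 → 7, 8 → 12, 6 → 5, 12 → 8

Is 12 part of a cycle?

Yes

12 is on a cycle iff 12 can reach itself via ≥1 edge.
12 → 8 → 12 — yes.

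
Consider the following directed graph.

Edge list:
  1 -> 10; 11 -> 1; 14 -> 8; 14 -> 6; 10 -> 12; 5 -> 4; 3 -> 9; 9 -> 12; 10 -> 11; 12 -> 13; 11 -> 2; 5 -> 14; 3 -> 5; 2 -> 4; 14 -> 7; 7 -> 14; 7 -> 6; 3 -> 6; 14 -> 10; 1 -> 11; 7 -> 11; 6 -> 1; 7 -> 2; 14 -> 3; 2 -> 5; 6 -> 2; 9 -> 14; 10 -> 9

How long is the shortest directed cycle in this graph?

2

For each vertex v, BFS finds the shortest path from v back to v.
The shortest such closed walk is 14 → 7 → 14, length 2.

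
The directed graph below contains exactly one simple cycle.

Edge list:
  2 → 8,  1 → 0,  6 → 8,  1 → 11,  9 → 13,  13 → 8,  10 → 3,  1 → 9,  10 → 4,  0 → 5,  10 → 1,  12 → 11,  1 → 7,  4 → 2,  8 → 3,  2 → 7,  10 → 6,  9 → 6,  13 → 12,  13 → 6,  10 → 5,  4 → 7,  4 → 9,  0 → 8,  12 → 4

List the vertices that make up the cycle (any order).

DFS with gray/black marking from 4:
4 gray
  9 gray
    6 gray
      8 gray
        3 gray
        3 black
      8 black
    6 black
    13 gray
      13→8: 8 black — skip
      12 gray
        11 gray
        11 black
        12→4: 4 is gray → back edge
Back edge closes the cycle 4 → 9 → 13 → 12 → 4; its vertices are {4, 9, 12, 13}.

4, 9, 12, 13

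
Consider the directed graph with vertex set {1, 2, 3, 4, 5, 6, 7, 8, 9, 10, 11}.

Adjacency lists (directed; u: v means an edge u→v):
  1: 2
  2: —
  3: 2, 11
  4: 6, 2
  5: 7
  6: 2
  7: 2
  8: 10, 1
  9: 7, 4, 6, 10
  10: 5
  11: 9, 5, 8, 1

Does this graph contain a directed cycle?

No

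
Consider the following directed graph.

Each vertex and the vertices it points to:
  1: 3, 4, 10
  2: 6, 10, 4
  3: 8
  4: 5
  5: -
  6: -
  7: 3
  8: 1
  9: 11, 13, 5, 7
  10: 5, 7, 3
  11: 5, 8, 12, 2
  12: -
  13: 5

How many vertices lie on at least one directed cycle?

5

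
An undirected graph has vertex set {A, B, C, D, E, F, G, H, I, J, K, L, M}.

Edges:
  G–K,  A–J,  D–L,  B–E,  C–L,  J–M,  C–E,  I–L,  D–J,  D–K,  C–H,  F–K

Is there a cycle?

DFS, tracking each vertex's parent; an edge to a visited non-parent vertex closes a cycle.
Start from H:
visit H (parent –)
  visit C (parent H)
    C–H: parent, skip
    visit L (parent C)
      visit D (parent L)
        visit J (parent D)
          visit A (parent J)
            A–J: parent, skip
          J–D: parent, skip
          visit M (parent J)
            M–J: parent, skip
        visit K (parent D)
          visit F (parent K)
            F–K: parent, skip
          visit G (parent K)
            G–K: parent, skip
          K–D: parent, skip
        D–L: parent, skip
      L–C: parent, skip
      visit I (parent L)
        I–L: parent, skip
    visit E (parent C)
      E–C: parent, skip
      visit B (parent E)
        B–E: parent, skip
No non-parent visited neighbor found — the graph is a forest.

No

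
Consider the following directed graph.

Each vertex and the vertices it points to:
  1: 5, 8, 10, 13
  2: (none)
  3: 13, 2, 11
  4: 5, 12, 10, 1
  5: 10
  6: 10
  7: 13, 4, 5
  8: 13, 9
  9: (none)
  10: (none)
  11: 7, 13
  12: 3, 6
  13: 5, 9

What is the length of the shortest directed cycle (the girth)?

5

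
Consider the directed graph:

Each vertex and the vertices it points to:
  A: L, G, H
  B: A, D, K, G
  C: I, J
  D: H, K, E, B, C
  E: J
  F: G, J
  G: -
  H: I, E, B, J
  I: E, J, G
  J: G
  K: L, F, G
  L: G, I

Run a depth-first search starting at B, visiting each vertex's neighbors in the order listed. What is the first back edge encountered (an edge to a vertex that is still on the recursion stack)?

H->B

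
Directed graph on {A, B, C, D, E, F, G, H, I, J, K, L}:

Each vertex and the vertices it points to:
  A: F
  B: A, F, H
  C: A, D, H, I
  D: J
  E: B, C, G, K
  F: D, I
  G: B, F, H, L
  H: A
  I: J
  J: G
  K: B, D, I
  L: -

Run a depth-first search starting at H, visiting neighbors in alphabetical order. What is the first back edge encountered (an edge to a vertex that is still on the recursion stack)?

B→A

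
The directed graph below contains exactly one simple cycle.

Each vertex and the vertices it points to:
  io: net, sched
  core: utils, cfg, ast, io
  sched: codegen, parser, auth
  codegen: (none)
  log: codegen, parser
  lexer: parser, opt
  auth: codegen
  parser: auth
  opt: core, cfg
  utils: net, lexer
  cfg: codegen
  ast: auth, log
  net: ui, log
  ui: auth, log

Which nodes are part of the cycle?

opt, core, lexer, utils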